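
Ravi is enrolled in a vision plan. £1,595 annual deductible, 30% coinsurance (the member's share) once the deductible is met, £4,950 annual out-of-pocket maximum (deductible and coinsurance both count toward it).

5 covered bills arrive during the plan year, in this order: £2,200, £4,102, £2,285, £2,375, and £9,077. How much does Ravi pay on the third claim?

£685.50

Claim 1 — £2,200: deductible takes £1,595, £605 remains; member's 30% is £181.50. Cost to member: £1,776.50. OOP to date £1,776.50.
Claim 2 — £4,102: deductible already satisfied, so member's share is 30% × £4,102 = £1,230.60. Member pays £1,230.60; OOP now £3,007.10.
Claim 3 — £2,285: deductible met; 30% of £2,285 = £685.50. Member owes £685.50 (running OOP £3,692.60).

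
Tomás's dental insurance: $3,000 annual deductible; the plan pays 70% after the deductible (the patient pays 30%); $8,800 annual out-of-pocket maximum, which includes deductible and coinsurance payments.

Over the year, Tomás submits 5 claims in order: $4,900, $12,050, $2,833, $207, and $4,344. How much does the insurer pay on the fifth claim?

#1 ($4,900): $3,000 to deductible, leaving $1,900; coinsurance $1,900 × 30% = $570. Patient owes $3,570 (running OOP $3,570). Insurer: $4,900 − $3,570 = $1,330.
#2 ($12,050): 30% coinsurance on $12,050 = $3,615. Patient owes $3,615 (running OOP $7,185). Plan pays $12,050 − $3,615 = $8,435.
#3 ($2,833): deductible already satisfied, so patient's share is 30% × $2,833 = $849.90. Patient pays $849.90; OOP now $8,034.90. Insurer: $2,833 − $849.90 = $1,983.10.
#4 ($207): deductible already satisfied, so patient's share is 30% × $207 = $62.10. Patient pays $62.10; OOP now $8,097. Plan pays $207 − $62.10 = $144.90.
#5 ($4,344): deductible met; 30% of $4,344 = $1,303.20. That would push OOP to $9,400.20, over the $8,800 cap, so patient pays $8,800 − $8,097 = $703. Plan pays $4,344 − $703 = $3,641.

$3,641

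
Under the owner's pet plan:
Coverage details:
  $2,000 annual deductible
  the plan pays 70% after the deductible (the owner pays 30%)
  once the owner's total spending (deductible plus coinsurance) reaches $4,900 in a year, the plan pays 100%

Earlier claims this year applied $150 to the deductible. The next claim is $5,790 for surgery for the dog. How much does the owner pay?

$3,032

Remaining deductible: $2,000 − $150 = $1,850.
That leaves $5,790 − $1,850 = $3,940 for coinsurance.
30% of $3,940 = $1,182 falls to the owner.
Owner responsibility before any cap: $1,850 + $1,182 = $3,032.
Total out-of-pocket so far would be $150 + $3,032 = $3,182, below the $4,900 cap — no reduction.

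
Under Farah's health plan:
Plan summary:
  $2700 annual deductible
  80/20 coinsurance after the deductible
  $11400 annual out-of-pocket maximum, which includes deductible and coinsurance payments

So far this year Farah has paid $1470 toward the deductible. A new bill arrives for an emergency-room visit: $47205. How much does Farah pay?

$9930

Remaining deductible: $2700 − $1470 = $1230.
After the $1230 deductible portion, $47205 − $1230 = $45975 is subject to coinsurance.
20% of $45975 = $9195 falls to the patient.
Patient responsibility before any cap: $1230 + $9195 = $10425.
Year-to-date out-of-pocket would reach $1470 + $10425 = $11895, above the $11400 maximum, so the patient pays only $11400 − $1470 = $9930.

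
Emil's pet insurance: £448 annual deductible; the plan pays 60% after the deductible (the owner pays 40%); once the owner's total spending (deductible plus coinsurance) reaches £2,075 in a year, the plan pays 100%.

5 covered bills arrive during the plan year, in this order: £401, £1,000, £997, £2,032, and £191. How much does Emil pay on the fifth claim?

£34.20

#1 (£401): fully absorbed by the deductible. Owner pays £401; OOP now £401.
#2 (£1,000): £47 to deductible, leaving £953; 40% of £953 = £381.20. Owner pays £428.20; OOP now £829.20.
#3 (£997): deductible already satisfied, so owner's share is 40% × £997 = £398.80. Owner pays £398.80; OOP now £1,228.
#4 (£2,032): deductible already satisfied, so owner's share is 40% × £2,032 = £812.80. Owner owes £812.80 (running OOP £2,040.80).
#5 (£191): deductible already satisfied, so owner's share is 40% × £191 = £76.40. That would push OOP to £2,117.20, over the £2,075 cap, so owner pays £2,075 − £2,040.80 = £34.20.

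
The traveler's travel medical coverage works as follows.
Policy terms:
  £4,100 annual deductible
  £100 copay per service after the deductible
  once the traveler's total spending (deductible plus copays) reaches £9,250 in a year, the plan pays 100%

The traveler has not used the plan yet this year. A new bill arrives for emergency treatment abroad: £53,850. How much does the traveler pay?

The full £4,100 deductible is still open; £4,100 of this bill applies to it.
That leaves £53,850 − £4,100 = £49,750 for the copay.
Copay on this service: £100.
Traveler responsibility before any cap: £4,100 + £100 = £4,200.
Year-to-date out-of-pocket becomes £0 + £4,200 = £4,200, still under the £9,250 maximum, so no cap applies.

£4,200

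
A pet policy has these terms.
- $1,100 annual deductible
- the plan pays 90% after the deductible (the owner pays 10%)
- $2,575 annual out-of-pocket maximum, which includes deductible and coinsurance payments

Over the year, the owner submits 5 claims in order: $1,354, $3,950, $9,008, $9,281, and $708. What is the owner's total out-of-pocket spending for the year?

#1 ($1,354): $1,100 finishes the deductible; $254 goes to coinsurance; owner's 10% is $25.40. Owner owes $1,125.40 (running OOP $1,125.40).
#2 ($3,950): 10% coinsurance on $3,950 = $395. Owner owes $395 (running OOP $1,520.40).
#3 ($9,008): deductible met; 10% of $9,008 = $900.80. Owner pays $900.80; OOP now $2,421.20.
#4 ($9,281): 10% coinsurance on $9,281 = $928.10. OOP would hit $3,349.30 > $2,575, so the cap limits the owner to $2,575 − $2,421.20 = $153.80.
#5 ($708): deductible already satisfied, so owner's share is 10% × $708 = $70.80. Adding that to $2,575 gives $2,645.80, past the $2,575 cap; owner pays only $2,575 − $2,575 = $0.
Summing the owner's payments: $1,125.40 + $395 + $900.80 + $153.80 + $0 = $2,575.

$2,575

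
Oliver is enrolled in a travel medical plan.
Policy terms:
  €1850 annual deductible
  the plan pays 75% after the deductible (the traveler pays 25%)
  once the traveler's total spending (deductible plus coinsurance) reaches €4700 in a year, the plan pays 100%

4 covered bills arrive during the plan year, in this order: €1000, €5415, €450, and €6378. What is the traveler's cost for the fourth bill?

Claim 1 (€1000): all of it applies to the deductible. Traveler owes €1000 (running OOP €1000).
Claim 2 (€5415): deductible takes €850, €4565 remains; coinsurance €4565 × 25% = €1141.25. Traveler pays €1991.25; OOP now €2991.25.
Claim 3 (€450): 25% coinsurance on €450 = €112.50. Cost to traveler: €112.50. OOP to date €3103.75.
Claim 4 (€6378): 25% coinsurance on €6378 = €1594.50. Cost to traveler: €1594.50. OOP to date €4698.25.

€1594.50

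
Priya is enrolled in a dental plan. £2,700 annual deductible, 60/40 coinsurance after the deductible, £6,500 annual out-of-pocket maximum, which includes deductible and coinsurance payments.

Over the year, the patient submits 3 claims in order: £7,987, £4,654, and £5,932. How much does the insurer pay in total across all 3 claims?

#1 (£7,987): £2,700 to deductible, leaving £5,287; 40% of £5,287 = £2,114.80. Cost to patient: £4,814.80. OOP to date £4,814.80. Insurer: £7,987 − £4,814.80 = £3,172.20.
#2 (£4,654): 40% coinsurance on £4,654 = £1,861.60. OOP would hit £6,676.40 > £6,500, so the cap limits the patient to £6,500 − £4,814.80 = £1,685.20. Insurer: £4,654 − £1,685.20 = £2,968.80.
#3 (£5,932): deductible already satisfied, so patient's share is 40% × £5,932 = £2,372.80. Adding that to £6,500 gives £8,872.80, past the £6,500 cap; patient pays only £6,500 − £6,500 = £0. Plan pays £5,932 − £0 = £5,932.
Insurer total = bills − patient's total = £18,573 − £6,500 = £12,073.

£12,073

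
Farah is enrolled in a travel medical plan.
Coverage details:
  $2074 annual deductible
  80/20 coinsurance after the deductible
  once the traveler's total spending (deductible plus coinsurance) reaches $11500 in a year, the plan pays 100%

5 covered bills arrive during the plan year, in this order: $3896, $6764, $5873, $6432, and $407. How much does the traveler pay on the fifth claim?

Claim 1 — $3896: deductible takes $2074, $1822 remains; coinsurance $1822 × 20% = $364.40. Cost to traveler: $2438.40. OOP to date $2438.40.
Claim 2 — $6764: deductible already satisfied, so traveler's share is 20% × $6764 = $1352.80. Cost to traveler: $1352.80. OOP to date $3791.20.
Claim 3 — $5873: deductible already satisfied, so traveler's share is 20% × $5873 = $1174.60. Cost to traveler: $1174.60. OOP to date $4965.80.
Claim 4 — $6432: deductible already satisfied, so traveler's share is 20% × $6432 = $1286.40. Traveler owes $1286.40 (running OOP $6252.20).
Claim 5 — $407: deductible already satisfied, so traveler's share is 20% × $407 = $81.40. Cost to traveler: $81.40. OOP to date $6333.60.

$81.40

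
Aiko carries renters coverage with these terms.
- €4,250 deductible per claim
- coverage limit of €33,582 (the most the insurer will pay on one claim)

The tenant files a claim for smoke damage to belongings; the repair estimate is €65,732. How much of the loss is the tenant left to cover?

€32,150

After the deductible, €65,732 − €4,250 = €61,482 remains.
Since €61,482 > €33,582, the payout is capped at €33,582.
Out of pocket: €65,732 − €33,582 = €32,150.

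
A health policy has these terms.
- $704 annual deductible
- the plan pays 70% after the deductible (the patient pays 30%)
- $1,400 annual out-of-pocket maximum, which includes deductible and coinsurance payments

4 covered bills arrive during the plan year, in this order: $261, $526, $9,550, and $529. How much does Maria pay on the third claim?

$671.10

#1 ($261): entire amount goes to the deductible. Patient owes $261 (running OOP $261).
#2 ($526): $443 to deductible, leaving $83; patient's 30% is $24.90. Patient pays $467.90; OOP now $728.90.
#3 ($9,550): deductible already satisfied, so patient's share is 30% × $9,550 = $2,865. OOP would hit $3,593.90 > $1,400, so the cap limits the patient to $1,400 − $728.90 = $671.10.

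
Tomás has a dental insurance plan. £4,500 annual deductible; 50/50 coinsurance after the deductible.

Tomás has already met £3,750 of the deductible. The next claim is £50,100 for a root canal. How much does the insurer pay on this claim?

Remaining deductible: £4,500 − £3,750 = £750.
That leaves £50,100 − £750 = £49,350 for coinsurance.
Patient's 50% share of £49,350 is £24,675.
That puts the patient's cost at £750 + £24,675 = £25,425.
The plan picks up £50,100 − £25,425 = £24,675.

£24,675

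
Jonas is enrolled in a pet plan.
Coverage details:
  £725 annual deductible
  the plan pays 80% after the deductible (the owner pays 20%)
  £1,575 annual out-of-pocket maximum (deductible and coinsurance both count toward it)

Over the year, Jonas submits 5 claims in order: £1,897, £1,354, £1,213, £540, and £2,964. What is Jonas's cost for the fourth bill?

£102.20

Bill 1, £1,897: £725 finishes the deductible; £1,172 goes to coinsurance; owner's 20% is £234.40. Owner pays £959.40; OOP now £959.40.
Bill 2, £1,354: 20% coinsurance on £1,354 = £270.80. Owner owes £270.80 (running OOP £1,230.20).
Bill 3, £1,213: deductible already satisfied, so owner's share is 20% × £1,213 = £242.60. Owner pays £242.60; OOP now £1,472.80.
Bill 4, £540: deductible already satisfied, so owner's share is 20% × £540 = £108. OOP would hit £1,580.80 > £1,575, so the cap limits the owner to £1,575 − £1,472.80 = £102.20.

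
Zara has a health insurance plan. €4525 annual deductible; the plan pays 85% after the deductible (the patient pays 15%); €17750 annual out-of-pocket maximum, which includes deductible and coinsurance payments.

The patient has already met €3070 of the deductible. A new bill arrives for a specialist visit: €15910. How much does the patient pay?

Deductible still to meet: €4525 − €3070 = €1455.
After the €1455 deductible portion, €15910 − €1455 = €14455 is subject to coinsurance.
Patient's 15% share of €14455 is €2168.25.
That puts the patient's cost at €1455 + €2168.25 = €3623.25 before any cap.
Year-to-date out-of-pocket becomes €3070 + €3623.25 = €6693.25, still under the €17750 maximum, so no cap applies.

€3623.25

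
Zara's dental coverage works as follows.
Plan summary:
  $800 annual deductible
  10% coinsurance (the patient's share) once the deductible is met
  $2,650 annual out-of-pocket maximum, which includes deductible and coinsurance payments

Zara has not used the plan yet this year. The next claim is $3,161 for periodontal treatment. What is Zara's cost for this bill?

Deductible not yet touched, so the first $800 of the bill goes to the deductible.
After the $800 deductible portion, $3,161 − $800 = $2,361 is subject to coinsurance.
Patient's 10% share of $2,361 is $236.10.
That puts the patient's cost at $800 + $236.10 = $1,036.10 before any cap.
Year-to-date out-of-pocket becomes $0 + $1,036.10 = $1,036.10, still under the $2,650 maximum, so no cap applies.

$1,036.10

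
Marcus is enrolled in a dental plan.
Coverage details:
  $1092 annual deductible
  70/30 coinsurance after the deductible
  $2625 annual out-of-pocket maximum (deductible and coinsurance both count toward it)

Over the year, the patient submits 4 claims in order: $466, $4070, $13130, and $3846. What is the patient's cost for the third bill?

Claim 1 — $466: all of it applies to the deductible. Patient owes $466 (running OOP $466).
Claim 2 — $4070: $626 to deductible, leaving $3444; 30% of $3444 = $1033.20. Patient pays $1659.20; OOP now $2125.20.
Claim 3 — $13130: 30% coinsurance on $13130 = $3939. OOP would hit $6064.20 > $2625, so the cap limits the patient to $2625 − $2125.20 = $499.80.

$499.80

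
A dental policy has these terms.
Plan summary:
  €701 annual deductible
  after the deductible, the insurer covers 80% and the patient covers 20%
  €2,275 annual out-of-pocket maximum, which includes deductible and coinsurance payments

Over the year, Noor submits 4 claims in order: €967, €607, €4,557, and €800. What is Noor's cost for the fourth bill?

€160

Bill 1, €967: €701 to deductible, leaving €266; 20% of €266 = €53.20. Cost to patient: €754.20. OOP to date €754.20.
Bill 2, €607: 20% coinsurance on €607 = €121.40. Patient owes €121.40 (running OOP €875.60).
Bill 3, €4,557: deductible already satisfied, so patient's share is 20% × €4,557 = €911.40. Patient pays €911.40; OOP now €1,787.
Bill 4, €800: deductible met; 20% of €800 = €160. Patient owes €160 (running OOP €1,947).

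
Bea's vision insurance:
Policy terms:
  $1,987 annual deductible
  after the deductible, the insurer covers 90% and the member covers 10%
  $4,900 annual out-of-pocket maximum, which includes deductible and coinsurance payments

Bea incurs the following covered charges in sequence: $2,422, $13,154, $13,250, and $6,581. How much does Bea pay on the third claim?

#1 ($2,422): $1,987 finishes the deductible; $435 goes to coinsurance; coinsurance $435 × 10% = $43.50. Cost to member: $2,030.50. OOP to date $2,030.50.
#2 ($13,154): deductible met; 10% of $13,154 = $1,315.40. Member owes $1,315.40 (running OOP $3,345.90).
#3 ($13,250): deductible met; 10% of $13,250 = $1,325. Member owes $1,325 (running OOP $4,670.90).

$1,325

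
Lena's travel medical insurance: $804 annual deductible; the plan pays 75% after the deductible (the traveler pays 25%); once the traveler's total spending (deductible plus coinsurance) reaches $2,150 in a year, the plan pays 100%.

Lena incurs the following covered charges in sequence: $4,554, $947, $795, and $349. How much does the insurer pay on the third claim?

$623.25

Claim 1 ($4,554): $804 to deductible, leaving $3,750; 25% of $3,750 = $937.50. Traveler owes $1,741.50 (running OOP $1,741.50). Insurer: $4,554 − $1,741.50 = $2,812.50.
Claim 2 ($947): 25% coinsurance on $947 = $236.75. Traveler pays $236.75; OOP now $1,978.25. Insurer: $947 − $236.75 = $710.25.
Claim 3 ($795): deductible met; 25% of $795 = $198.75. That would push OOP to $2,177, over the $2,150 cap, so traveler pays $2,150 − $1,978.25 = $171.75. Plan pays $795 − $171.75 = $623.25.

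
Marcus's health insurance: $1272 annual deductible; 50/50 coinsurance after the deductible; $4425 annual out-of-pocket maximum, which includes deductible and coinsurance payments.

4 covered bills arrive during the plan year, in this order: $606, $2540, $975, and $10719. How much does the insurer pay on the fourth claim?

Claim 1 ($606): entire amount goes to the deductible. Patient owes $606 (running OOP $606). Plan pays $606 − $606 = $0.
Claim 2 ($2540): $666 finishes the deductible; $1874 goes to coinsurance; 50% of $1874 = $937. Cost to patient: $1603. OOP to date $2209. Insurer: $2540 − $1603 = $937.
Claim 3 ($975): deductible already satisfied, so patient's share is 50% × $975 = $487.50. Patient pays $487.50; OOP now $2696.50. Plan pays $975 − $487.50 = $487.50.
Claim 4 ($10719): 50% coinsurance on $10719 = $5359.50. Adding that to $2696.50 gives $8056, past the $4425 cap; patient pays only $4425 − $2696.50 = $1728.50. Insurer: $10719 − $1728.50 = $8990.50.

$8990.50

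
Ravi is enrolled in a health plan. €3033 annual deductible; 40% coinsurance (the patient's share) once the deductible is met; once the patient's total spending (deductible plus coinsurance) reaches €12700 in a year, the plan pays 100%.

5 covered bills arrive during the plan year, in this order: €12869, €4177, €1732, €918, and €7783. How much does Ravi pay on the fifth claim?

Claim 1 (€12869): deductible takes €3033, €9836 remains; coinsurance €9836 × 40% = €3934.40. Cost to patient: €6967.40. OOP to date €6967.40.
Claim 2 (€4177): deductible met; 40% of €4177 = €1670.80. Cost to patient: €1670.80. OOP to date €8638.20.
Claim 3 (€1732): deductible already satisfied, so patient's share is 40% × €1732 = €692.80. Patient owes €692.80 (running OOP €9331).
Claim 4 (€918): deductible met; 40% of €918 = €367.20. Patient owes €367.20 (running OOP €9698.20).
Claim 5 (€7783): deductible met; 40% of €7783 = €3113.20. That would push OOP to €12811.40, over the €12700 cap, so patient pays €12700 − €9698.20 = €3001.80.

€3001.80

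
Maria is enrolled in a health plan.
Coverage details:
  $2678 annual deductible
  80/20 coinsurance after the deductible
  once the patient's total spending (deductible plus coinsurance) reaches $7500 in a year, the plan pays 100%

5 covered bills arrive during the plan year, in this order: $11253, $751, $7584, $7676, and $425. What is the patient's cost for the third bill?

$1516.80

#1 ($11253): $2678 finishes the deductible; $8575 goes to coinsurance; 20% of $8575 = $1715. Patient owes $4393 (running OOP $4393).
#2 ($751): deductible met; 20% of $751 = $150.20. Patient pays $150.20; OOP now $4543.20.
#3 ($7584): deductible met; 20% of $7584 = $1516.80. Cost to patient: $1516.80. OOP to date $6060.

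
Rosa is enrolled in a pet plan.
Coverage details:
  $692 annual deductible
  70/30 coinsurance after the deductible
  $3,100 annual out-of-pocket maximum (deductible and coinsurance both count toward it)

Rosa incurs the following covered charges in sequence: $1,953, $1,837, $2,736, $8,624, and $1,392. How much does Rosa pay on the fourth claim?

$657.80

#1 ($1,953): $692 finishes the deductible; $1,261 goes to coinsurance; owner's 30% is $378.30. Owner owes $1,070.30 (running OOP $1,070.30).
#2 ($1,837): deductible already satisfied, so owner's share is 30% × $1,837 = $551.10. Cost to owner: $551.10. OOP to date $1,621.40.
#3 ($2,736): 30% coinsurance on $2,736 = $820.80. Owner owes $820.80 (running OOP $2,442.20).
#4 ($8,624): 30% coinsurance on $8,624 = $2,587.20. Adding that to $2,442.20 gives $5,029.40, past the $3,100 cap; owner pays only $3,100 − $2,442.20 = $657.80.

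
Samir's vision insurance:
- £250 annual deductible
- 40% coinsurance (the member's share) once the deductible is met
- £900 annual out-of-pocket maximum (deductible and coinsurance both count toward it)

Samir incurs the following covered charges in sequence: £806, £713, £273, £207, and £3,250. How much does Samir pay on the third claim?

Claim 1 (£806): £250 finishes the deductible; £556 goes to coinsurance; member's 40% is £222.40. Member owes £472.40 (running OOP £472.40).
Claim 2 (£713): deductible met; 40% of £713 = £285.20. Member pays £285.20; OOP now £757.60.
Claim 3 (£273): deductible already satisfied, so member's share is 40% × £273 = £109.20. Member owes £109.20 (running OOP £866.80).

£109.20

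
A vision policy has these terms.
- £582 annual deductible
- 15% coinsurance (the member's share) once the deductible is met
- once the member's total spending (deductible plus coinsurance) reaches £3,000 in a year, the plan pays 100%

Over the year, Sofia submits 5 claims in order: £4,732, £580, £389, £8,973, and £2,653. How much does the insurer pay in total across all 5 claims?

Bill 1, £4,732: deductible takes £582, £4,150 remains; 15% of £4,150 = £622.50. Cost to member: £1,204.50. OOP to date £1,204.50. Insurer: £4,732 − £1,204.50 = £3,527.50.
Bill 2, £580: deductible met; 15% of £580 = £87. Member owes £87 (running OOP £1,291.50). Insurer: £580 − £87 = £493.
Bill 3, £389: deductible met; 15% of £389 = £58.35. Cost to member: £58.35. OOP to date £1,349.85. Insurer: £389 − £58.35 = £330.65.
Bill 4, £8,973: deductible met; 15% of £8,973 = £1,345.95. Member pays £1,345.95; OOP now £2,695.80. Insurer: £8,973 − £1,345.95 = £7,627.05.
Bill 5, £2,653: 15% coinsurance on £2,653 = £397.95. That would push OOP to £3,093.75, over the £3,000 cap, so member pays £3,000 − £2,695.80 = £304.20. Insurer: £2,653 − £304.20 = £2,348.80.
Insurer total = bills − member's total = £17,327 − £3,000 = £14,327.

£14,327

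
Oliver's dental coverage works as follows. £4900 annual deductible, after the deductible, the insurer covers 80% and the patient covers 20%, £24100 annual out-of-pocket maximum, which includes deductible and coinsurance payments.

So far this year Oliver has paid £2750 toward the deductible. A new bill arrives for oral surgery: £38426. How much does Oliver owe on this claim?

£9405.20

Remaining deductible: £4900 − £2750 = £2150.
After the £2150 deductible portion, £38426 − £2150 = £36276 is subject to coinsurance.
Coinsurance: £36276 × 20% = £7255.20.
So the patient owes £2150 + £7255.20 = £9405.20 before any cap.
Cumulative spending £2750 + £9405.20 = £12155.20 stays under the £24100 maximum.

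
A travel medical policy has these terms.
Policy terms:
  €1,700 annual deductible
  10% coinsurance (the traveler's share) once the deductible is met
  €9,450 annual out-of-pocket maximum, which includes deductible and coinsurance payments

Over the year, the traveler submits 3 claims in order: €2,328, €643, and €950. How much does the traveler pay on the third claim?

€95

Bill 1, €2,328: €1,700 to deductible, leaving €628; traveler's 10% is €62.80. Traveler pays €1,762.80; OOP now €1,762.80.
Bill 2, €643: 10% coinsurance on €643 = €64.30. Cost to traveler: €64.30. OOP to date €1,827.10.
Bill 3, €950: deductible already satisfied, so traveler's share is 10% × €950 = €95. Traveler pays €95; OOP now €1,922.10.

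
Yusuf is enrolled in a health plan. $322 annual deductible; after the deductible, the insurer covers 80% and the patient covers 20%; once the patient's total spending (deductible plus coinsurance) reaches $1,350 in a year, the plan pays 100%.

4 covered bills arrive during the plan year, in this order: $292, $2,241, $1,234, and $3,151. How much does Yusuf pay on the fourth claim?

$339

Claim 1 — $292: all of it applies to the deductible. Cost to patient: $292. OOP to date $292.
Claim 2 — $2,241: $30 to deductible, leaving $2,211; patient's 20% is $442.20. Patient pays $472.20; OOP now $764.20.
Claim 3 — $1,234: 20% coinsurance on $1,234 = $246.80. Patient owes $246.80 (running OOP $1,011).
Claim 4 — $3,151: 20% coinsurance on $3,151 = $630.20. OOP would hit $1,641.20 > $1,350, so the cap limits the patient to $1,350 − $1,011 = $339.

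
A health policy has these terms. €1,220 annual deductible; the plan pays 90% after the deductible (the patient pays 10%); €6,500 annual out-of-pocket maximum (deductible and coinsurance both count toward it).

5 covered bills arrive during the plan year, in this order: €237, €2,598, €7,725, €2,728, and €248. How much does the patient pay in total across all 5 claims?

€2,451.60

Claim 1 (€237): entire amount goes to the deductible. Patient owes €237 (running OOP €237).
Claim 2 (€2,598): deductible takes €983, €1,615 remains; patient's 10% is €161.50. Patient pays €1,144.50; OOP now €1,381.50.
Claim 3 (€7,725): deductible met; 10% of €7,725 = €772.50. Cost to patient: €772.50. OOP to date €2,154.
Claim 4 (€2,728): 10% coinsurance on €2,728 = €272.80. Cost to patient: €272.80. OOP to date €2,426.80.
Claim 5 (€248): deductible met; 10% of €248 = €24.80. Cost to patient: €24.80. OOP to date €2,451.60.
Total paid by the patient: €237 + €1,144.50 + €772.50 + €272.80 + €24.80 = €2,451.60.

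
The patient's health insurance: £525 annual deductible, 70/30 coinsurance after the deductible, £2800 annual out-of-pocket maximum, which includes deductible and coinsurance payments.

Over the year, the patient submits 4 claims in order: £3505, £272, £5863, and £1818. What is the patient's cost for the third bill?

£1299.40

Claim 1 — £3505: £525 to deductible, leaving £2980; coinsurance £2980 × 30% = £894. Patient owes £1419 (running OOP £1419).
Claim 2 — £272: 30% coinsurance on £272 = £81.60. Patient owes £81.60 (running OOP £1500.60).
Claim 3 — £5863: 30% coinsurance on £5863 = £1758.90. Adding that to £1500.60 gives £3259.50, past the £2800 cap; patient pays only £2800 − £1500.60 = £1299.40.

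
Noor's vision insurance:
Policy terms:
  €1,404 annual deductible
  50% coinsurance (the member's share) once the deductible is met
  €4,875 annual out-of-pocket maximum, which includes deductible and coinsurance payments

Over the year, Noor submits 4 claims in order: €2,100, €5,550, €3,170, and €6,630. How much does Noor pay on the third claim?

Bill 1, €2,100: deductible takes €1,404, €696 remains; coinsurance €696 × 50% = €348. Cost to member: €1,752. OOP to date €1,752.
Bill 2, €5,550: deductible met; 50% of €5,550 = €2,775. Member owes €2,775 (running OOP €4,527).
Bill 3, €3,170: 50% coinsurance on €3,170 = €1,585. That would push OOP to €6,112, over the €4,875 cap, so member pays €4,875 − €4,527 = €348.

€348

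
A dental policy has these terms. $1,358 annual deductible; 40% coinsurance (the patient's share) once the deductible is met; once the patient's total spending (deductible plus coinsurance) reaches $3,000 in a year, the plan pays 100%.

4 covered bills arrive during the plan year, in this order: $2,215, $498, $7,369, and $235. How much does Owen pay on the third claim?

$1,100

#1 ($2,215): $1,358 finishes the deductible; $857 goes to coinsurance; coinsurance $857 × 40% = $342.80. Patient pays $1,700.80; OOP now $1,700.80.
#2 ($498): deductible met; 40% of $498 = $199.20. Cost to patient: $199.20. OOP to date $1,900.
#3 ($7,369): deductible already satisfied, so patient's share is 40% × $7,369 = $2,947.60. That would push OOP to $4,847.60, over the $3,000 cap, so patient pays $3,000 − $1,900 = $1,100.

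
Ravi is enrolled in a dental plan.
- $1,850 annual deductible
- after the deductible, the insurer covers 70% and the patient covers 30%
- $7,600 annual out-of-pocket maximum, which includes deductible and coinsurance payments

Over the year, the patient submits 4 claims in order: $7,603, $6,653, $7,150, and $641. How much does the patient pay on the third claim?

#1 ($7,603): deductible takes $1,850, $5,753 remains; 30% of $5,753 = $1,725.90. Cost to patient: $3,575.90. OOP to date $3,575.90.
#2 ($6,653): deductible already satisfied, so patient's share is 30% × $6,653 = $1,995.90. Cost to patient: $1,995.90. OOP to date $5,571.80.
#3 ($7,150): deductible already satisfied, so patient's share is 30% × $7,150 = $2,145. OOP would hit $7,716.80 > $7,600, so the cap limits the patient to $7,600 − $5,571.80 = $2,028.20.

$2,028.20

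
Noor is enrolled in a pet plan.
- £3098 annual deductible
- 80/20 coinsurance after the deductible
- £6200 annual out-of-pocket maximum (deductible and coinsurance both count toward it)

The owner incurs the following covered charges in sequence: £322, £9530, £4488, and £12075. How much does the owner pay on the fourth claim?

£853.60

Bill 1, £322: fully absorbed by the deductible. Owner owes £322 (running OOP £322).
Bill 2, £9530: deductible takes £2776, £6754 remains; 20% of £6754 = £1350.80. Owner pays £4126.80; OOP now £4448.80.
Bill 3, £4488: deductible met; 20% of £4488 = £897.60. Cost to owner: £897.60. OOP to date £5346.40.
Bill 4, £12075: deductible met; 20% of £12075 = £2415. That would push OOP to £7761.40, over the £6200 cap, so owner pays £6200 − £5346.40 = £853.60.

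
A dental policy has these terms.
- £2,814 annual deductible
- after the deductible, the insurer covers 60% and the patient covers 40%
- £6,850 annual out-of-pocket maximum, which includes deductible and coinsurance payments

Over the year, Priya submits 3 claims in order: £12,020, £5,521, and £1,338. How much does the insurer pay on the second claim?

Bill 1, £12,020: deductible takes £2,814, £9,206 remains; coinsurance £9,206 × 40% = £3,682.40. Cost to patient: £6,496.40. OOP to date £6,496.40. Insurer: £12,020 − £6,496.40 = £5,523.60.
Bill 2, £5,521: deductible already satisfied, so patient's share is 40% × £5,521 = £2,208.40. Adding that to £6,496.40 gives £8,704.80, past the £6,850 cap; patient pays only £6,850 − £6,496.40 = £353.60. Insurer: £5,521 − £353.60 = £5,167.40.

£5,167.40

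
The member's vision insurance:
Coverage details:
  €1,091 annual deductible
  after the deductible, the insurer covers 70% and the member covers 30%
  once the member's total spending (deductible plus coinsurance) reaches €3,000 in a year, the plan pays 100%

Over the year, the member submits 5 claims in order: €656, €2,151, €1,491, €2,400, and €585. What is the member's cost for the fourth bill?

€720

#1 (€656): all of it applies to the deductible. Member owes €656 (running OOP €656).
#2 (€2,151): €435 to deductible, leaving €1,716; member's 30% is €514.80. Cost to member: €949.80. OOP to date €1,605.80.
#3 (€1,491): deductible already satisfied, so member's share is 30% × €1,491 = €447.30. Cost to member: €447.30. OOP to date €2,053.10.
#4 (€2,400): 30% coinsurance on €2,400 = €720. Member pays €720; OOP now €2,773.10.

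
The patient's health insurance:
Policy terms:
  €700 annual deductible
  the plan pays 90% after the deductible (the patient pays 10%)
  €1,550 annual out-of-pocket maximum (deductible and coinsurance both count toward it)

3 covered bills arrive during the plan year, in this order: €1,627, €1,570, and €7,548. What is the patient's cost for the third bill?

€600.30

#1 (€1,627): deductible takes €700, €927 remains; patient's 10% is €92.70. Patient pays €792.70; OOP now €792.70.
#2 (€1,570): 10% coinsurance on €1,570 = €157. Patient owes €157 (running OOP €949.70).
#3 (€7,548): 10% coinsurance on €7,548 = €754.80. Adding that to €949.70 gives €1,704.50, past the €1,550 cap; patient pays only €1,550 − €949.70 = €600.30.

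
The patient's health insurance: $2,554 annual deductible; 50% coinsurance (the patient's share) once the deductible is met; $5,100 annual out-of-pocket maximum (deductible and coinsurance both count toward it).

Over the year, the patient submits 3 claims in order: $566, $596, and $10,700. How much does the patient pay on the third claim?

$3,938

Claim 1 — $566: all of it applies to the deductible. Cost to patient: $566. OOP to date $566.
Claim 2 — $596: all of it applies to the deductible. Cost to patient: $596. OOP to date $1,162.
Claim 3 — $10,700: $1,392 to deductible, leaving $9,308; 50% of $9,308 = $4,654. Claim cost before the cap: $1,392 + $4,654 = $6,046. OOP would hit $7,208 > $5,100, so the cap limits the patient to $5,100 − $1,162 = $3,938.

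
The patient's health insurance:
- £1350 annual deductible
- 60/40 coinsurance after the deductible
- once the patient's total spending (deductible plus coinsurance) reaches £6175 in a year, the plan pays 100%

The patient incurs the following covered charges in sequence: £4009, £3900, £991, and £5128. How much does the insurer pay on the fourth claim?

#1 (£4009): £1350 finishes the deductible; £2659 goes to coinsurance; patient's 40% is £1063.60. Patient owes £2413.60 (running OOP £2413.60). Insurer: £4009 − £2413.60 = £1595.40.
#2 (£3900): deductible met; 40% of £3900 = £1560. Cost to patient: £1560. OOP to date £3973.60. Plan pays £3900 − £1560 = £2340.
#3 (£991): 40% coinsurance on £991 = £396.40. Cost to patient: £396.40. OOP to date £4370. Plan pays £991 − £396.40 = £594.60.
#4 (£5128): 40% coinsurance on £5128 = £2051.20. OOP would hit £6421.20 > £6175, so the cap limits the patient to £6175 − £4370 = £1805. Insurer: £5128 − £1805 = £3323.

£3323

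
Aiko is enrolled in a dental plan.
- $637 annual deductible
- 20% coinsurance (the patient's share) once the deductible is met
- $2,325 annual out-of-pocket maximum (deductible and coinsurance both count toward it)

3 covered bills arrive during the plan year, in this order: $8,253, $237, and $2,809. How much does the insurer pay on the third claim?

$2,691.60

Bill 1, $8,253: $637 finishes the deductible; $7,616 goes to coinsurance; 20% of $7,616 = $1,523.20. Patient owes $2,160.20 (running OOP $2,160.20). Insurer: $8,253 − $2,160.20 = $6,092.80.
Bill 2, $237: deductible met; 20% of $237 = $47.40. Patient pays $47.40; OOP now $2,207.60. Insurer: $237 − $47.40 = $189.60.
Bill 3, $2,809: deductible met; 20% of $2,809 = $561.80. Adding that to $2,207.60 gives $2,769.40, past the $2,325 cap; patient pays only $2,325 − $2,207.60 = $117.40. Plan pays $2,809 − $117.40 = $2,691.60.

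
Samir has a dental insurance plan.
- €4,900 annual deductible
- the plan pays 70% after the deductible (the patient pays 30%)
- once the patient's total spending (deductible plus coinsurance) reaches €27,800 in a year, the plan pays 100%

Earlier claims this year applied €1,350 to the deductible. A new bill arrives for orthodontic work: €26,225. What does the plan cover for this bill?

Remaining deductible: €4,900 − €1,350 = €3,550.
After the €3,550 deductible portion, €26,225 − €3,550 = €22,675 is subject to coinsurance.
30% of €22,675 = €6,802.50 falls to the patient.
Patient responsibility before any cap: €3,550 + €6,802.50 = €10,352.50.
Cumulative spending €1,350 + €10,352.50 = €11,702.50 stays under the €27,800 maximum.
The plan picks up €26,225 − €10,352.50 = €15,872.50.

€15,872.50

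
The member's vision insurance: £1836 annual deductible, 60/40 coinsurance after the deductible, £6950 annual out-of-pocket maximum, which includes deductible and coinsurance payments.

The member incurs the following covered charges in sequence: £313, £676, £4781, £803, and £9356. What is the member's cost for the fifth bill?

Claim 1 (£313): fully absorbed by the deductible. Cost to member: £313. OOP to date £313.
Claim 2 (£676): entire amount goes to the deductible. Member owes £676 (running OOP £989).
Claim 3 (£4781): £847 finishes the deductible; £3934 goes to coinsurance; member's 40% is £1573.60. Member pays £2420.60; OOP now £3409.60.
Claim 4 (£803): deductible already satisfied, so member's share is 40% × £803 = £321.20. Member owes £321.20 (running OOP £3730.80).
Claim 5 (£9356): 40% coinsurance on £9356 = £3742.40. OOP would hit £7473.20 > £6950, so the cap limits the member to £6950 − £3730.80 = £3219.20.

£3219.20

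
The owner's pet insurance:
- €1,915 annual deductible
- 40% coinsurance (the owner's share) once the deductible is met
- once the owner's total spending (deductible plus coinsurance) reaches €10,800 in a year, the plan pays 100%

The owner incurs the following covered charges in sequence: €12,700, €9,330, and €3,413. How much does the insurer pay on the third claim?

€2,574

Bill 1, €12,700: €1,915 to deductible, leaving €10,785; 40% of €10,785 = €4,314. Owner pays €6,229; OOP now €6,229. Insurer: €12,700 − €6,229 = €6,471.
Bill 2, €9,330: deductible met; 40% of €9,330 = €3,732. Owner owes €3,732 (running OOP €9,961). Plan pays €9,330 − €3,732 = €5,598.
Bill 3, €3,413: deductible met; 40% of €3,413 = €1,365.20. OOP would hit €11,326.20 > €10,800, so the cap limits the owner to €10,800 − €9,961 = €839. Plan pays €3,413 − €839 = €2,574.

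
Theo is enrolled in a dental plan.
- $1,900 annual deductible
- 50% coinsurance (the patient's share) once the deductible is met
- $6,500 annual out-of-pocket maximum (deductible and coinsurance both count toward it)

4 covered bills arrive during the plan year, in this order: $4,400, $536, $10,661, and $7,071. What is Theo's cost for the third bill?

#1 ($4,400): deductible takes $1,900, $2,500 remains; patient's 50% is $1,250. Patient pays $3,150; OOP now $3,150.
#2 ($536): deductible already satisfied, so patient's share is 50% × $536 = $268. Patient owes $268 (running OOP $3,418).
#3 ($10,661): deductible already satisfied, so patient's share is 50% × $10,661 = $5,330.50. Adding that to $3,418 gives $8,748.50, past the $6,500 cap; patient pays only $6,500 − $3,418 = $3,082.

$3,082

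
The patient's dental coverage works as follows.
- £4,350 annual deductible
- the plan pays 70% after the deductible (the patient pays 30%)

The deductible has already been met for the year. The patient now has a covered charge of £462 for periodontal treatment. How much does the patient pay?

£138.60

The deductible is already satisfied, so the full bill goes to coinsurance.
Patient's 30% share of £462 is £138.60.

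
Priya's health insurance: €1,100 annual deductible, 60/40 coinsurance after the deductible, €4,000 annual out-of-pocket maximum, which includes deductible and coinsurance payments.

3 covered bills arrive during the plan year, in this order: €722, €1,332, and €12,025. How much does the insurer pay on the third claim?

€9,506.60

#1 (€722): all of it applies to the deductible. Cost to patient: €722. OOP to date €722. Plan pays €722 − €722 = €0.
#2 (€1,332): €378 to deductible, leaving €954; 40% of €954 = €381.60. Patient owes €759.60 (running OOP €1,481.60). Insurer: €1,332 − €759.60 = €572.40.
#3 (€12,025): deductible met; 40% of €12,025 = €4,810. That would push OOP to €6,291.60, over the €4,000 cap, so patient pays €4,000 − €1,481.60 = €2,518.40. Plan pays €12,025 − €2,518.40 = €9,506.60.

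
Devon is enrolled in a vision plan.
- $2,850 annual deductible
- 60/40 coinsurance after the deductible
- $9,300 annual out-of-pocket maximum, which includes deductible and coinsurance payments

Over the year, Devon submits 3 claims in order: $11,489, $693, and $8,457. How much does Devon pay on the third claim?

$2,717.20

Claim 1 — $11,489: $2,850 finishes the deductible; $8,639 goes to coinsurance; 40% of $8,639 = $3,455.60. Member pays $6,305.60; OOP now $6,305.60.
Claim 2 — $693: 40% coinsurance on $693 = $277.20. Cost to member: $277.20. OOP to date $6,582.80.
Claim 3 — $8,457: deductible already satisfied, so member's share is 40% × $8,457 = $3,382.80. OOP would hit $9,965.60 > $9,300, so the cap limits the member to $9,300 − $6,582.80 = $2,717.20.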